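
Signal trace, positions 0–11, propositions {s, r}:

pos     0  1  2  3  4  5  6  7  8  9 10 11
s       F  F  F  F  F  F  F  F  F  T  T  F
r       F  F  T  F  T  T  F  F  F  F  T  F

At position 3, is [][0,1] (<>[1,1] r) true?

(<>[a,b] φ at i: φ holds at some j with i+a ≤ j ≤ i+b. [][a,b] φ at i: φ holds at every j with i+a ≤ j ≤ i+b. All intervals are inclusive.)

Yes

Check <>[1,1] r at every j in [3,4]:
  j=3: holds (witness at 4)
  j=4: holds (witness at 5)
All positions satisfy it → formula holds.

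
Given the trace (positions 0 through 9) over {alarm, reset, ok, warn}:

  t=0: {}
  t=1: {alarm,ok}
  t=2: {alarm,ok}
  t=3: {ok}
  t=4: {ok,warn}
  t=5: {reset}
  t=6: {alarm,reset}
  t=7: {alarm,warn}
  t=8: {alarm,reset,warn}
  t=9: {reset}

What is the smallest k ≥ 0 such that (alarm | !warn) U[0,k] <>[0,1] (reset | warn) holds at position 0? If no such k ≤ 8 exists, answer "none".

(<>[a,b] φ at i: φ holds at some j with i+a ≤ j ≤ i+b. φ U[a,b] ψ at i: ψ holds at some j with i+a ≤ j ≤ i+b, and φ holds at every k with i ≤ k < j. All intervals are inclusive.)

Need earliest j ≥ 0 with <>[0,1] (reset | warn), and (alarm | !warn) at every k in [0,j-1].
  j=0: rhs fails.
  j=1: rhs fails.
  j=2: rhs fails.
  j=3: rhs holds; lhs holds on [0,2]. k = 3.

3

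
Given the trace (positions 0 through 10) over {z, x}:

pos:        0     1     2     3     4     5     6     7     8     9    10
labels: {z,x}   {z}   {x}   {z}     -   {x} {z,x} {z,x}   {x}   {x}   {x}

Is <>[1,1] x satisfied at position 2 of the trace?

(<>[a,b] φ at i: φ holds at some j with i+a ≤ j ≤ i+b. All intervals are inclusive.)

False

Check x at each j in [3,3]:
  j=3: false
No position in the window satisfies it → formula fails.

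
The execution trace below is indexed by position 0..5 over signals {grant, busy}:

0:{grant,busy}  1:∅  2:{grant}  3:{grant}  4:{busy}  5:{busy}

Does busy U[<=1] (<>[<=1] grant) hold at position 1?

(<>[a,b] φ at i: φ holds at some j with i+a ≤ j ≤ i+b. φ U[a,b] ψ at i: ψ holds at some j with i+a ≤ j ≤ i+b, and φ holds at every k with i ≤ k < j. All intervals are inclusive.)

Need some j in [1,2] with <>[<=1] grant, and busy at every k in [1,j-1].
  j=1: <>[<=1] grant holds; no prefix to check → satisfied.

Holds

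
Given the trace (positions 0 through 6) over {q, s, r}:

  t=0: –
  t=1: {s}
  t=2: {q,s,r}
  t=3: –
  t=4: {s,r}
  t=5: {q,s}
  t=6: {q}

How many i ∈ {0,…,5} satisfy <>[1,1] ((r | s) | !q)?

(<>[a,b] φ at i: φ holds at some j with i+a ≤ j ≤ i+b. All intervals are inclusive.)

5

Evaluate at each i in [0,5]:
  i=0: ✓ (witness j=1)
  i=1: ✓ (witness j=2)
  i=2: ✓ (witness j=3)
  i=3: ✓ (witness j=4)
  i=4: ✓ (witness j=5)
  i=5: ✗ (none in [6,6])
Positions where it holds: {0, 1, 2, 3, 4} → 5.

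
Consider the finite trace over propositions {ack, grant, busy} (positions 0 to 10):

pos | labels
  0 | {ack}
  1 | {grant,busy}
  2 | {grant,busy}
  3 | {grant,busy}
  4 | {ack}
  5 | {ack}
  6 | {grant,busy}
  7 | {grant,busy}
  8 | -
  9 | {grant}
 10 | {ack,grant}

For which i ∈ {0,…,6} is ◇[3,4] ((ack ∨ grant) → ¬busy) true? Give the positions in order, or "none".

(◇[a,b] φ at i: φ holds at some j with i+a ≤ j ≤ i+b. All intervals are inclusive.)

0, 1, 2, 4, 5, 6

Evaluate at each i in [0,6]:
  i=0: ✓ (witness j=4)
  i=1: ✓ (witness j=4)
  i=2: ✓ (witness j=5)
  i=3: ✗ (none in [6,7])
  i=4: ✓ (witness j=8)
  i=5: ✓ (witness j=8)
  i=6: ✓ (witness j=9)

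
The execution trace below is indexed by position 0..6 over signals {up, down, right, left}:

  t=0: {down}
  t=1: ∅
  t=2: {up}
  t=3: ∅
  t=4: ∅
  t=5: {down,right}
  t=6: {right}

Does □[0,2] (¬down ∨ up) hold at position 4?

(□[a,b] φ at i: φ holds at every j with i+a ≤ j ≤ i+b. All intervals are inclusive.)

False

Check (¬down ∨ up) at every j in [4,6]:
  j=4: true
  j=5: false
  j=6: true
Fails at j=5 → formula fails.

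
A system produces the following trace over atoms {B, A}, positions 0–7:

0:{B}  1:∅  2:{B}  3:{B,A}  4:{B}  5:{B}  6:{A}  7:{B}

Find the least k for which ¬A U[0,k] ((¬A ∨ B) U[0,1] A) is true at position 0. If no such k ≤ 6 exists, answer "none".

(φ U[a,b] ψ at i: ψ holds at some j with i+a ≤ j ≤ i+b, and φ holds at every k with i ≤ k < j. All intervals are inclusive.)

Need earliest j ≥ 0 with ((¬A ∨ B) U[0,1] A), and ¬A at every k in [0,j-1].
  j=0: rhs fails.
  j=1: rhs fails.
  j=2: rhs holds; lhs holds on [0,1]. k = 2.

2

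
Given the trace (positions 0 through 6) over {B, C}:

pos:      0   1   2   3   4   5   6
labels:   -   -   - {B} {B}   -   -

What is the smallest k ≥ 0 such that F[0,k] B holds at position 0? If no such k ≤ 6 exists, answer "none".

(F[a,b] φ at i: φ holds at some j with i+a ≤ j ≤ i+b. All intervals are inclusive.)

3

Scan j = 0,1,… for B:
  j=0: fails
  j=1: fails
  j=2: fails
  j=3: holds
First hit at j=3, so smallest k = 3-0 = 3.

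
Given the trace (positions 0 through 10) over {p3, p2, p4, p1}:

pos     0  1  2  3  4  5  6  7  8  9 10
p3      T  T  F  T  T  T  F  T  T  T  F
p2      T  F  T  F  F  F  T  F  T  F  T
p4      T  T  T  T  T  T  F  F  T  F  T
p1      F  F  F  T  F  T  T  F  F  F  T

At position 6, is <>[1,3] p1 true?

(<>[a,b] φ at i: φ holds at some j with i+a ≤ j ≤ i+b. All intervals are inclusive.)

Check p1 at each j in [7,9]:
  j=7: false
  j=8: false
  j=9: false
No position in the window satisfies it → formula fails.

No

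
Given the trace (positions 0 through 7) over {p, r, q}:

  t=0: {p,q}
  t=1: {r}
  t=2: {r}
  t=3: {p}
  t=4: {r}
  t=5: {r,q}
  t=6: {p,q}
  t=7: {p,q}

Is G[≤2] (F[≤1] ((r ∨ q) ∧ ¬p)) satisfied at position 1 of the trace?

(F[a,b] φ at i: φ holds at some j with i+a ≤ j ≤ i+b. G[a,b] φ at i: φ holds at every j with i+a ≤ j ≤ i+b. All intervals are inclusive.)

Check F[≤1] ((r ∨ q) ∧ ¬p) at every j in [1,3]:
  j=1: holds (witness at 1)
  j=2: holds (witness at 2)
  j=3: holds (witness at 4)
All positions satisfy it → formula holds.

Yes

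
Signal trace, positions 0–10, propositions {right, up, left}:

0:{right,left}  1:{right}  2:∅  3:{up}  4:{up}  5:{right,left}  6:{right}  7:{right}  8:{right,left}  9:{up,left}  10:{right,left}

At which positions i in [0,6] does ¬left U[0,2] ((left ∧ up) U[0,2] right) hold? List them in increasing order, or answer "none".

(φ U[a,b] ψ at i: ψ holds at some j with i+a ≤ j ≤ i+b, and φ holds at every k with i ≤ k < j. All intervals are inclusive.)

0, 1, 3, 4, 5, 6

Evaluate at each i in [0,6]:
  i=0: ✓ (rhs at j=0)
  i=1: ✓ (rhs at j=1)
  i=2: ✗ (no rhs in [2,4])
  i=3: ✓ (rhs at j=5; lhs holds on [3,4])
  i=4: ✓ (rhs at j=5; lhs holds on [4,4])
  i=5: ✓ (rhs at j=5)
  i=6: ✓ (rhs at j=6)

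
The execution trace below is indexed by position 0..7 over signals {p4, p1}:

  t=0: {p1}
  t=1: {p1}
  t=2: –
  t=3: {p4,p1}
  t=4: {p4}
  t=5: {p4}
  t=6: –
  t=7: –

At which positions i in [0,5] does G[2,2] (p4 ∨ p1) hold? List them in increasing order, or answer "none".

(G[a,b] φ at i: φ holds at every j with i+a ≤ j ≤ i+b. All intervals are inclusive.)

1, 2, 3

Evaluate at each i in [0,5]:
  i=0: ✗ (fails at j=2)
  i=1: ✓ (all of [3,3])
  i=2: ✓ (all of [4,4])
  i=3: ✓ (all of [5,5])
  i=4: ✗ (fails at j=6)
  i=5: ✗ (fails at j=7)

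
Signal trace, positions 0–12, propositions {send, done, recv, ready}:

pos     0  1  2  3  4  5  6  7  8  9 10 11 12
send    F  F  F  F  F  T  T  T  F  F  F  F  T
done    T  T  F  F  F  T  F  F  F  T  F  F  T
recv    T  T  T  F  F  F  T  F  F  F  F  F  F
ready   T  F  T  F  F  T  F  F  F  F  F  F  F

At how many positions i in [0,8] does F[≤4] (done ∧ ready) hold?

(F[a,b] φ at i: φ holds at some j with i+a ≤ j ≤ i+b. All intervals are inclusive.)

6

Evaluate at each i in [0,8]:
  i=0: ✓ (witness j=0)
  i=1: ✓ (witness j=5)
  i=2: ✓ (witness j=5)
  i=3: ✓ (witness j=5)
  i=4: ✓ (witness j=5)
  i=5: ✓ (witness j=5)
  i=6: ✗ (none in [6,10])
  i=7: ✗ (none in [7,11])
  i=8: ✗ (none in [8,12])
Positions where it holds: {0, 1, 2, 3, 4, 5} → 6.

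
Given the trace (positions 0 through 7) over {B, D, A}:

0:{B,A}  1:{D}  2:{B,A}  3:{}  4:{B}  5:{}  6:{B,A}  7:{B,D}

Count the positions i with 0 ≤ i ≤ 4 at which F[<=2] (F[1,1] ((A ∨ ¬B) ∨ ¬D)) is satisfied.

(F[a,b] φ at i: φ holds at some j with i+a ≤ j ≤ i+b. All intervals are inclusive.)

5

Evaluate at each i in [0,4]:
  i=0: ✓ (witness j=0)
  i=1: ✓ (witness j=1)
  i=2: ✓ (witness j=2)
  i=3: ✓ (witness j=3)
  i=4: ✓ (witness j=4)
Positions where it holds: {0, 1, 2, 3, 4} → 5.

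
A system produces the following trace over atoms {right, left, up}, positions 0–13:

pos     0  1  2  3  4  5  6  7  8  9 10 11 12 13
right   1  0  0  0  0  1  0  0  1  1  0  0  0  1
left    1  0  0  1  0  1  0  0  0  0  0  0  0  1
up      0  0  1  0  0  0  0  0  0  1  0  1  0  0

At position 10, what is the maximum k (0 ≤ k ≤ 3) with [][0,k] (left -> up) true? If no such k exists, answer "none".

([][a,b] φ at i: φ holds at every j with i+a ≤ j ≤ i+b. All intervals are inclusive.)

(left -> up) must hold from j=10 onward; find where it first fails.
  j=10: holds
  j=11: holds
  j=12: holds
  j=13: fails
Holds on [10,12], so largest k = 2.

2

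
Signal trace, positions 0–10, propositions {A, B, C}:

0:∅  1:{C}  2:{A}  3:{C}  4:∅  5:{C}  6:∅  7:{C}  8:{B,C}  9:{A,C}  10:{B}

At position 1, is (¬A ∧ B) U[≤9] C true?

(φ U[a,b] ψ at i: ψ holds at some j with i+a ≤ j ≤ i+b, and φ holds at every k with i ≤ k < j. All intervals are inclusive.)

Need some j in [1,10] with C, and (¬A ∧ B) at every k in [1,j-1].
  j=1: C holds; no prefix to check → satisfied.

True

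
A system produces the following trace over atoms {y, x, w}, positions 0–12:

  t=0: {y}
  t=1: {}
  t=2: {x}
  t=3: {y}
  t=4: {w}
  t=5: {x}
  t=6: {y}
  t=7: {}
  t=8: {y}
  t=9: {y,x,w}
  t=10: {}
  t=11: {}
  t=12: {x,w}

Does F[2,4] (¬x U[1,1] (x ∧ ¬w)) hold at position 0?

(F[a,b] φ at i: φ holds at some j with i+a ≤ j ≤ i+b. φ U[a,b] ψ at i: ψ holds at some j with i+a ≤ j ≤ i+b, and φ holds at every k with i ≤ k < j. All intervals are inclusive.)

Check (¬x U[1,1] (x ∧ ¬w)) at each j in [2,4]:
  j=2: fails
  j=3: fails
  j=4: holds
Found at j=4 → formula holds.

Holds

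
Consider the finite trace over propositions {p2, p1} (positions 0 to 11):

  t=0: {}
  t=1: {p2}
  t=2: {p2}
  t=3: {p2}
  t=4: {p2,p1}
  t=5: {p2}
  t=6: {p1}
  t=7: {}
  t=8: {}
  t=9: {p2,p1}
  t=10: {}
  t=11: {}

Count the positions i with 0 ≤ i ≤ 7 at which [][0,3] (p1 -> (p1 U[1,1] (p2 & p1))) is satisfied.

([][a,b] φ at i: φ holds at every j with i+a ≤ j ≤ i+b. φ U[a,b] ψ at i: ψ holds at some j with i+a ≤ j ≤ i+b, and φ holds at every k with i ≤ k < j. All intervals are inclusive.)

Evaluate at each i in [0,7]:
  i=0: ✓ (all of [0,3])
  i=1: ✗ (fails at j=4)
  i=2: ✗ (fails at j=4)
  i=3: ✗ (fails at j=4)
  i=4: ✗ (fails at j=4)
  i=5: ✗ (fails at j=6)
  i=6: ✗ (fails at j=6)
  i=7: ✗ (fails at j=9)
Positions where it holds: {0} → 1.

1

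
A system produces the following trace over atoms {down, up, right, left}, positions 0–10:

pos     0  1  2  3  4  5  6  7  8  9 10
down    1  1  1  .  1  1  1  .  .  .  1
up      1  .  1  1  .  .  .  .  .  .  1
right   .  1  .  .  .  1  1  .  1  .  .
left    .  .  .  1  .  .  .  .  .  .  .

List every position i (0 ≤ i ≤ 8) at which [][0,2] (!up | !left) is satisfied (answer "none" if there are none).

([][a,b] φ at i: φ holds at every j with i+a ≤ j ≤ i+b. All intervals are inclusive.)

0, 4, 5, 6, 7, 8

Evaluate at each i in [0,8]:
  i=0: ✓ (all of [0,2])
  i=1: ✗ (fails at j=3)
  i=2: ✗ (fails at j=3)
  i=3: ✗ (fails at j=3)
  i=4: ✓ (all of [4,6])
  i=5: ✓ (all of [5,7])
  i=6: ✓ (all of [6,8])
  i=7: ✓ (all of [7,9])
  i=8: ✓ (all of [8,10])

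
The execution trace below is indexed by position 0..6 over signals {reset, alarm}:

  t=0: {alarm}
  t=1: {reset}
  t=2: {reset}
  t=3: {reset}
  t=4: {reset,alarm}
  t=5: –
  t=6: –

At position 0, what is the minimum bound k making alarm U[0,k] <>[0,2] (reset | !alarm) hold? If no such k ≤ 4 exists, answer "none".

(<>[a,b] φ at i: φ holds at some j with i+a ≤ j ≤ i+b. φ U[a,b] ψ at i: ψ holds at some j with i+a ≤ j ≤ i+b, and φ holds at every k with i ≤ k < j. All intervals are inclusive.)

Need earliest j ≥ 0 with <>[0,2] (reset | !alarm), and alarm at every k in [0,j-1].
  j=0: rhs holds (empty prefix). k = 0.

0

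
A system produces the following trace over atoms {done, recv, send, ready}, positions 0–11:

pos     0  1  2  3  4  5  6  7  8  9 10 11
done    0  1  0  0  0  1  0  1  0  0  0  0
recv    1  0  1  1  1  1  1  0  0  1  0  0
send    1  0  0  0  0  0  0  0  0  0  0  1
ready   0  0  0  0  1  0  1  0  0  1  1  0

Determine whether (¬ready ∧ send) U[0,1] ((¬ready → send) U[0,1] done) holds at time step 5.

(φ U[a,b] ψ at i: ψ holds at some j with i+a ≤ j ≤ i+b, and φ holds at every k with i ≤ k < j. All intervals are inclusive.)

Holds

Need some j in [5,6] with ((¬ready → send) U[0,1] done), and (¬ready ∧ send) at every k in [5,j-1].
  j=5: ((¬ready → send) U[0,1] done) holds; no prefix to check → satisfied.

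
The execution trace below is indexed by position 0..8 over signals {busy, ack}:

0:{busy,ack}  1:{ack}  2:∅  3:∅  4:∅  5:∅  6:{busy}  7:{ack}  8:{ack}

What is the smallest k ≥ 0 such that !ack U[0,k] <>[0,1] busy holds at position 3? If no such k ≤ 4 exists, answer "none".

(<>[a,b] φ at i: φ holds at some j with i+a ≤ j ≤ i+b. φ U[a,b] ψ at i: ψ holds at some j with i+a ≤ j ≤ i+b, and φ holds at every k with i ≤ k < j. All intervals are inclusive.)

2

Need earliest j ≥ 3 with <>[0,1] busy, and !ack at every k in [3,j-1].
  j=3: rhs fails.
  j=4: rhs fails.
  j=5: rhs holds; lhs holds on [3,4]. k = 2.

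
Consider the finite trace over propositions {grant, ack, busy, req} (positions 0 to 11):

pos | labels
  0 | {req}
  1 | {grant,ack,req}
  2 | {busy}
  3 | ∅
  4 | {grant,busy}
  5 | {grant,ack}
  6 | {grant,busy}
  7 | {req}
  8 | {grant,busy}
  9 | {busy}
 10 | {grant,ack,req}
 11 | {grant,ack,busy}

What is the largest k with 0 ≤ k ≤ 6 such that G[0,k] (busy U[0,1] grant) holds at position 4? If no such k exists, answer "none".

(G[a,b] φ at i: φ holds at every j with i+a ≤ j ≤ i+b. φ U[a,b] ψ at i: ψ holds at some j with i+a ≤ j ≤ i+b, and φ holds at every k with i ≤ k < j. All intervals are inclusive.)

2

(busy U[0,1] grant) must hold from j=4 onward; find where it first fails.
  j=4: holds
  j=5: holds
  j=6: holds
  j=7: fails
Holds on [4,6], so largest k = 2.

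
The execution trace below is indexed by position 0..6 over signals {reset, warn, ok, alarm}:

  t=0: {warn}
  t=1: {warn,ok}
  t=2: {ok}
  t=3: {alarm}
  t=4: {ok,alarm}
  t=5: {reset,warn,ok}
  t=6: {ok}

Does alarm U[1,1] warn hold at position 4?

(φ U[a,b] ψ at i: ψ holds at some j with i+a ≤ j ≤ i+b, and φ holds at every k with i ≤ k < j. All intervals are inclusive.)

Holds

Need some j in [5,5] with warn, and alarm at every k in [4,j-1].
  j=5: warn holds; alarm holds at every k in [4,4] → satisfied.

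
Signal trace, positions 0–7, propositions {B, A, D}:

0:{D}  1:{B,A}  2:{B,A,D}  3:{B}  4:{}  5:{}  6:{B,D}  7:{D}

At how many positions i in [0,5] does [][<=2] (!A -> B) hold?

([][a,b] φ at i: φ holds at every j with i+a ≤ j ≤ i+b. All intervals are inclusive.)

Evaluate at each i in [0,5]:
  i=0: ✗ (fails at j=0)
  i=1: ✓ (all of [1,3])
  i=2: ✗ (fails at j=4)
  i=3: ✗ (fails at j=4)
  i=4: ✗ (fails at j=4)
  i=5: ✗ (fails at j=5)
Positions where it holds: {1} → 1.

1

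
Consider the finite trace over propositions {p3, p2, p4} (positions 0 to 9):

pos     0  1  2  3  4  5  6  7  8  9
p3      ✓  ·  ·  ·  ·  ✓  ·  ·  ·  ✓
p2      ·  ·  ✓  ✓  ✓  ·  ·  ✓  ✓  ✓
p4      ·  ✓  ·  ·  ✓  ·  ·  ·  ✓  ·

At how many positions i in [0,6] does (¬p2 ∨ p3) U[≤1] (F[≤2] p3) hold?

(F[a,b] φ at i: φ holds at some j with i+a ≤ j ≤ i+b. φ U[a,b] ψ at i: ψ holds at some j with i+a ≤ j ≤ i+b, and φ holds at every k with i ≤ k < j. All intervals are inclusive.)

Evaluate at each i in [0,6]:
  i=0: ✓ (rhs at j=0)
  i=1: ✗ (no rhs in [1,2])
  i=2: ✗ (lhs fails at k=2 before rhs at j=3)
  i=3: ✓ (rhs at j=3)
  i=4: ✓ (rhs at j=4)
  i=5: ✓ (rhs at j=5)
  i=6: ✓ (rhs at j=7; lhs holds on [6,6])
Positions where it holds: {0, 3, 4, 5, 6} → 5.

5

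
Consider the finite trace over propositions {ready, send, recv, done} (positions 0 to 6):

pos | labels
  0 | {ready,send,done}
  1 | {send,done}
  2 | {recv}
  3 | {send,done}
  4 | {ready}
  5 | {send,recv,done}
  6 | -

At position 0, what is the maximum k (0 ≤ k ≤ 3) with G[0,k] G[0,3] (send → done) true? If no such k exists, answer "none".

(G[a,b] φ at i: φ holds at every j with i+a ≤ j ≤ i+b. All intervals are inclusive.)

3

G[0,3] (send → done) must hold from j=0 onward; find where it first fails.
  j=0: holds
  j=1: holds
  j=2: holds
  j=3: holds
Holds through j=3; largest k = 3.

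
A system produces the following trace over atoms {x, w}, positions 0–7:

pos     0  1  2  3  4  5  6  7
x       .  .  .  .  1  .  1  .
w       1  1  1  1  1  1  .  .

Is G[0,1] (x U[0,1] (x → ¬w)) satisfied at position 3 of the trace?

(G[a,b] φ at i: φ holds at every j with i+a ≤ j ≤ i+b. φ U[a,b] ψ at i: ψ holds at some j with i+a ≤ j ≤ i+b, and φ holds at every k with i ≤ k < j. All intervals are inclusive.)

Yes

Check (x U[0,1] (x → ¬w)) at every j in [3,4]:
  j=3: holds
  j=4: holds
All positions satisfy it → formula holds.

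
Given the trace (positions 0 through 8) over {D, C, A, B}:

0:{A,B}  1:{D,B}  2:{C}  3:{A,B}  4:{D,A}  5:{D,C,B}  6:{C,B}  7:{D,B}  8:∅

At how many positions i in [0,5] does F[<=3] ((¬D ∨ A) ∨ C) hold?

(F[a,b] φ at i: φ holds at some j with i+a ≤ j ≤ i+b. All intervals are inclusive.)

6

Evaluate at each i in [0,5]:
  i=0: ✓ (witness j=0)
  i=1: ✓ (witness j=2)
  i=2: ✓ (witness j=2)
  i=3: ✓ (witness j=3)
  i=4: ✓ (witness j=4)
  i=5: ✓ (witness j=5)
Positions where it holds: {0, 1, 2, 3, 4, 5} → 6.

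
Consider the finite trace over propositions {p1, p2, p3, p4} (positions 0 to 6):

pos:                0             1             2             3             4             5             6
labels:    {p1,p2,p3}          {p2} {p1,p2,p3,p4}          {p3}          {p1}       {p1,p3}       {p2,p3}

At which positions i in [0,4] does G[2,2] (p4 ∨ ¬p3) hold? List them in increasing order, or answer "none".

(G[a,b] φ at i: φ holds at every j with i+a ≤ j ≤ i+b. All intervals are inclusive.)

Evaluate at each i in [0,4]:
  i=0: ✓ (all of [2,2])
  i=1: ✗ (fails at j=3)
  i=2: ✓ (all of [4,4])
  i=3: ✗ (fails at j=5)
  i=4: ✗ (fails at j=6)

0, 2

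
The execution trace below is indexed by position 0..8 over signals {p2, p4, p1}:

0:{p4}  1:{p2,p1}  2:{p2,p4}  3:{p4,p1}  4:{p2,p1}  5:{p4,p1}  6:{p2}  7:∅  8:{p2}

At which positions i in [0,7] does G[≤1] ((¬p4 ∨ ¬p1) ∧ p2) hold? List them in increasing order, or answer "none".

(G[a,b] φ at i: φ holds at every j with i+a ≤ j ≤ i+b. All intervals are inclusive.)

1

Evaluate at each i in [0,7]:
  i=0: ✗ (fails at j=0)
  i=1: ✓ (all of [1,2])
  i=2: ✗ (fails at j=3)
  i=3: ✗ (fails at j=3)
  i=4: ✗ (fails at j=5)
  i=5: ✗ (fails at j=5)
  i=6: ✗ (fails at j=7)
  i=7: ✗ (fails at j=7)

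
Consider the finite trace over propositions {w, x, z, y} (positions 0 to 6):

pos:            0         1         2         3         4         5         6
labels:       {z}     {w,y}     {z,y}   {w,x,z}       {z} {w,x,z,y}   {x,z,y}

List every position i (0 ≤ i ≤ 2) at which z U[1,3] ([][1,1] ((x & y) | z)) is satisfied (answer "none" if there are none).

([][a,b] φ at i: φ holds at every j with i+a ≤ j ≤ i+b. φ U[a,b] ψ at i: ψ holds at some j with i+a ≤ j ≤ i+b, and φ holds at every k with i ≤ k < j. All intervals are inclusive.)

0, 2

Evaluate at each i in [0,2]:
  i=0: ✓ (rhs at j=1; lhs holds on [0,0])
  i=1: ✗ (lhs fails at k=1 before rhs at j=2)
  i=2: ✓ (rhs at j=3; lhs holds on [2,2])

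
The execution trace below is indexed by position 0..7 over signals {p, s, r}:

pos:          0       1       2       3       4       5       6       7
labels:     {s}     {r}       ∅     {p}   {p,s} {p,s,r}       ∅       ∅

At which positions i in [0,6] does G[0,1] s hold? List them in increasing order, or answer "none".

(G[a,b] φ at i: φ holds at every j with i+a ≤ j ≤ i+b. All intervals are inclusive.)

4

Evaluate at each i in [0,6]:
  i=0: ✗ (fails at j=1)
  i=1: ✗ (fails at j=1)
  i=2: ✗ (fails at j=2)
  i=3: ✗ (fails at j=3)
  i=4: ✓ (all of [4,5])
  i=5: ✗ (fails at j=6)
  i=6: ✗ (fails at j=6)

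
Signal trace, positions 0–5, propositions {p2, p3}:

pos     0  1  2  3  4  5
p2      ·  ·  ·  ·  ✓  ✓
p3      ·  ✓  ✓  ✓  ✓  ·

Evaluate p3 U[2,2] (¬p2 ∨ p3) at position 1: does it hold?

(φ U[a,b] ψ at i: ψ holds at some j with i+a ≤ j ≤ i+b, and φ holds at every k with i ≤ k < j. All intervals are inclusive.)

Holds

Need some j in [3,3] with (¬p2 ∨ p3), and p3 at every k in [1,j-1].
  j=3: (¬p2 ∨ p3) holds; p3 holds at every k in [1,2] → satisfied.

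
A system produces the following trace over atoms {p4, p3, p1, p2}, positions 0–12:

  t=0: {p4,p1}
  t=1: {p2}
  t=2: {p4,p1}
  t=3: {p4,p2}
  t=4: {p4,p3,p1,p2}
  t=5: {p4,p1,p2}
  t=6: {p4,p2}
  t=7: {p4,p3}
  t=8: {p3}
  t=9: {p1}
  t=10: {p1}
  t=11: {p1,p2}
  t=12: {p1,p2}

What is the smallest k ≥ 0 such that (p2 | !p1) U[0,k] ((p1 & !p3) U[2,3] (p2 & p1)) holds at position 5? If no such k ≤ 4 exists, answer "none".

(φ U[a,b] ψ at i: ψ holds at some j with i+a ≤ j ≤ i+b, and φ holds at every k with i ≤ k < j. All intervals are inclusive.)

Need earliest j ≥ 5 with ((p1 & !p3) U[2,3] (p2 & p1)), and (p2 | !p1) at every k in [5,j-1].
  j=5: rhs fails.
  j=6: rhs fails.
  j=7: rhs fails.
  j=8: rhs fails.
  j=9: rhs holds; lhs holds on [5,8]. k = 4.

4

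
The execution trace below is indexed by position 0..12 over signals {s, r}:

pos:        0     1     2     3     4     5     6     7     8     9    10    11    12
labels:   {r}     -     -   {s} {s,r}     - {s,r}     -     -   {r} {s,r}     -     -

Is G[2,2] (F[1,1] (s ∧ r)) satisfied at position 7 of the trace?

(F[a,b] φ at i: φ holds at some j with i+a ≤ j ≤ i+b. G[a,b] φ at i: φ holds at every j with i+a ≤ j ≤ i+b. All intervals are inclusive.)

True

Check F[1,1] (s ∧ r) at every j in [9,9]:
  j=9: holds (witness at 10)
All positions satisfy it → formula holds.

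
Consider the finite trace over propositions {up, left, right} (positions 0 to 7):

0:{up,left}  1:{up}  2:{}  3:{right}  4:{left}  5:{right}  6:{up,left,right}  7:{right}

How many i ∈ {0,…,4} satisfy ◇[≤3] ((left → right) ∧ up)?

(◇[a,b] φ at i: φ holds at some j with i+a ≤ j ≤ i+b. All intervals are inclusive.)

4

Evaluate at each i in [0,4]:
  i=0: ✓ (witness j=1)
  i=1: ✓ (witness j=1)
  i=2: ✗ (none in [2,5])
  i=3: ✓ (witness j=6)
  i=4: ✓ (witness j=6)
Positions where it holds: {0, 1, 3, 4} → 4.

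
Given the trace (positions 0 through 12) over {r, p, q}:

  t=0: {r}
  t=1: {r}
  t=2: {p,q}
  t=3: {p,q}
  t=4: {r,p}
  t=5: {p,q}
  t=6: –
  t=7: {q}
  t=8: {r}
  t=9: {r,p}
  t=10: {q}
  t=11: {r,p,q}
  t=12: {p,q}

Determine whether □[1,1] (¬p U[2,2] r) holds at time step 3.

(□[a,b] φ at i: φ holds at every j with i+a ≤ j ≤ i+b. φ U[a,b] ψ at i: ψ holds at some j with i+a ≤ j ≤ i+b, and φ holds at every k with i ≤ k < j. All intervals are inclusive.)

Check (¬p U[2,2] r) at every j in [4,4]:
  j=4: fails
Fails at j=4 → formula fails.

Does not hold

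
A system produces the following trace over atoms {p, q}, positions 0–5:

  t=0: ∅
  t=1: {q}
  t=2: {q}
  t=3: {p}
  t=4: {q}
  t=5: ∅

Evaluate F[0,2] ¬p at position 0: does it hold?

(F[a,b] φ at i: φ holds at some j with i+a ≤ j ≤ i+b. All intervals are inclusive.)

Check ¬p at each j in [0,2]:
  j=0: true
  j=1: true
  j=2: true
Found at j=0 → formula holds.

Yes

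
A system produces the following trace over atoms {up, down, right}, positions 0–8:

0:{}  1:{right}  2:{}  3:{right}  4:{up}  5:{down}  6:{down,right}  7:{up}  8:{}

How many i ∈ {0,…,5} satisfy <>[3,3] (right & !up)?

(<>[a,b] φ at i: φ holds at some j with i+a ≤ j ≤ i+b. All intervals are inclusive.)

2

Evaluate at each i in [0,5]:
  i=0: ✓ (witness j=3)
  i=1: ✗ (none in [4,4])
  i=2: ✗ (none in [5,5])
  i=3: ✓ (witness j=6)
  i=4: ✗ (none in [7,7])
  i=5: ✗ (none in [8,8])
Positions where it holds: {0, 3} → 2.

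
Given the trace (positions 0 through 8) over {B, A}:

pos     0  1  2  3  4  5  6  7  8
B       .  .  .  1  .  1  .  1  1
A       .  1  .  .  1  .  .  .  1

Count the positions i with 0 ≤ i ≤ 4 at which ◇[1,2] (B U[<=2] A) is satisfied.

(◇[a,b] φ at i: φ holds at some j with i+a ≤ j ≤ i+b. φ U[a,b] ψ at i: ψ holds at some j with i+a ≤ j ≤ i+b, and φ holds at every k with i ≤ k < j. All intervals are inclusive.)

4

Evaluate at each i in [0,4]:
  i=0: ✓ (witness j=1)
  i=1: ✓ (witness j=3)
  i=2: ✓ (witness j=3)
  i=3: ✓ (witness j=4)
  i=4: ✗ (none in [5,6])
Positions where it holds: {0, 1, 2, 3} → 4.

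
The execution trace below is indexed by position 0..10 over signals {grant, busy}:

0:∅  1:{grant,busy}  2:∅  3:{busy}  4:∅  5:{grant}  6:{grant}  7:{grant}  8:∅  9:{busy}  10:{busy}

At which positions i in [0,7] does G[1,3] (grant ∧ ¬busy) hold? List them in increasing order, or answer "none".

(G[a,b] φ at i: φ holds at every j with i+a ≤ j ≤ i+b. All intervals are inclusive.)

4

Evaluate at each i in [0,7]:
  i=0: ✗ (fails at j=1)
  i=1: ✗ (fails at j=2)
  i=2: ✗ (fails at j=3)
  i=3: ✗ (fails at j=4)
  i=4: ✓ (all of [5,7])
  i=5: ✗ (fails at j=8)
  i=6: ✗ (fails at j=8)
  i=7: ✗ (fails at j=8)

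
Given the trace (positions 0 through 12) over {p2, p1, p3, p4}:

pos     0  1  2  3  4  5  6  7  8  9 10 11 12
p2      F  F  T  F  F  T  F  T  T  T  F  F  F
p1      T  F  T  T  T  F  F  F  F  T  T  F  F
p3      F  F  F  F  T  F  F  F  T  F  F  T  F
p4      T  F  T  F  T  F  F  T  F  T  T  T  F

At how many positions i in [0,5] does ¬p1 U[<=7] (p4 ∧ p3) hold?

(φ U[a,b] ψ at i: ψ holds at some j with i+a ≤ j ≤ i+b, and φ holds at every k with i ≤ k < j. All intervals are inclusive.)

Evaluate at each i in [0,5]:
  i=0: ✗ (lhs fails at k=0 before rhs at j=4)
  i=1: ✗ (lhs fails at k=2 before rhs at j=4)
  i=2: ✗ (lhs fails at k=2 before rhs at j=4)
  i=3: ✗ (lhs fails at k=3 before rhs at j=4)
  i=4: ✓ (rhs at j=4)
  i=5: ✗ (lhs fails at k=9 before rhs at j=11)
Positions where it holds: {4} → 1.

1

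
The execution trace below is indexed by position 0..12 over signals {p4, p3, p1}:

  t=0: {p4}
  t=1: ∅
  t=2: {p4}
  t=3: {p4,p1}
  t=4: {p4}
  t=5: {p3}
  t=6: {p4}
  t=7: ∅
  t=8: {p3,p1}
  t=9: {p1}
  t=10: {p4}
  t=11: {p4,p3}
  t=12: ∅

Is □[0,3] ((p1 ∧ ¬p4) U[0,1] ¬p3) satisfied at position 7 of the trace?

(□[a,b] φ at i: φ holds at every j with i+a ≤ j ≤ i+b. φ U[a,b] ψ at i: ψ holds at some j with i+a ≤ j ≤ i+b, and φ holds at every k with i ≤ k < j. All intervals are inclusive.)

True

Check ((p1 ∧ ¬p4) U[0,1] ¬p3) at every j in [7,10]:
  j=7: holds
  j=8: holds
  j=9: holds
  j=10: holds
All positions satisfy it → formula holds.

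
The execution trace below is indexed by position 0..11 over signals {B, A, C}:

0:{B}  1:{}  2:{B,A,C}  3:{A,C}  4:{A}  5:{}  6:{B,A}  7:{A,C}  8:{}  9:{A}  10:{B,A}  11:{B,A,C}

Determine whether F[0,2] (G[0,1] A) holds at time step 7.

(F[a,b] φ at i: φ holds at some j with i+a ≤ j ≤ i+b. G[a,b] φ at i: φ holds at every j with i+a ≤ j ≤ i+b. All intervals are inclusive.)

Check G[0,1] A at each j in [7,9]:
  j=7: fails at 8
  j=8: fails at 8
  j=9: holds on [9,10]
Found at j=9 → formula holds.

Yes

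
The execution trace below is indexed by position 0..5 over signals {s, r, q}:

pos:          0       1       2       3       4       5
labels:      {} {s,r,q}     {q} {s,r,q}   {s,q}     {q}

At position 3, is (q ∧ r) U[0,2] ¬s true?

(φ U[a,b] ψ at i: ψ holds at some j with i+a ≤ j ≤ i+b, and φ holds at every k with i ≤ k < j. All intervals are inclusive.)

False

Need some j in [3,5] with ¬s, and (q ∧ r) at every k in [3,j-1].
  j=3: ¬s false.
  j=4: ¬s false.
  j=5: ¬s holds, but (q ∧ r) fails at k=4 → not this j.
No j in the window works → until fails.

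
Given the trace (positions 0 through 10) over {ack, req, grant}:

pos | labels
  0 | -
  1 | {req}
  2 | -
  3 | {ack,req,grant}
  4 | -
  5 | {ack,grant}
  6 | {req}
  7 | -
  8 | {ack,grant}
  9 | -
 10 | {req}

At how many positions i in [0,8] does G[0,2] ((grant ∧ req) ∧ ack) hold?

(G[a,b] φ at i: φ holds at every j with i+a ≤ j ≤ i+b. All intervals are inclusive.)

Evaluate at each i in [0,8]:
  i=0: ✗ (fails at j=0)
  i=1: ✗ (fails at j=1)
  i=2: ✗ (fails at j=2)
  i=3: ✗ (fails at j=4)
  i=4: ✗ (fails at j=4)
  i=5: ✗ (fails at j=5)
  i=6: ✗ (fails at j=6)
  i=7: ✗ (fails at j=7)
  i=8: ✗ (fails at j=8)
Positions where it holds: {} → 0.

0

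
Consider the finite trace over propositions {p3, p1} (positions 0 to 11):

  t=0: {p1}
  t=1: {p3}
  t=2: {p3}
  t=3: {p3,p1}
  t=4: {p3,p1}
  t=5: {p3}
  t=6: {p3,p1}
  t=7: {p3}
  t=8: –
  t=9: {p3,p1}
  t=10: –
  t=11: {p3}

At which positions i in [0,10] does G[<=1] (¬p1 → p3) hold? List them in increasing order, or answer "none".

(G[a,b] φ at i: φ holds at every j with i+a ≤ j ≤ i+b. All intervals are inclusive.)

Evaluate at each i in [0,10]:
  i=0: ✓ (all of [0,1])
  i=1: ✓ (all of [1,2])
  i=2: ✓ (all of [2,3])
  i=3: ✓ (all of [3,4])
  i=4: ✓ (all of [4,5])
  i=5: ✓ (all of [5,6])
  i=6: ✓ (all of [6,7])
  i=7: ✗ (fails at j=8)
  i=8: ✗ (fails at j=8)
  i=9: ✗ (fails at j=10)
  i=10: ✗ (fails at j=10)

0, 1, 2, 3, 4, 5, 6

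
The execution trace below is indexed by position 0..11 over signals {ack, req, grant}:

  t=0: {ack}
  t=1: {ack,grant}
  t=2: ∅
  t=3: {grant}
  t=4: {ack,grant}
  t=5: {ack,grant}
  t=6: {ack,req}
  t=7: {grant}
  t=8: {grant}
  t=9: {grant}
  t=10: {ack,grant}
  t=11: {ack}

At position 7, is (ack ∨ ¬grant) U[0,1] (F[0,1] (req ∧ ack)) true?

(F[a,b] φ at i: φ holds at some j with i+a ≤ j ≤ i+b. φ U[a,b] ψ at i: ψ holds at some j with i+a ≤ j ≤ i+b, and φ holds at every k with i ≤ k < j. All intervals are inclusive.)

False

Need some j in [7,8] with F[0,1] (req ∧ ack), and (ack ∨ ¬grant) at every k in [7,j-1].
  j=7: F[0,1] (req ∧ ack) — fails (none in [7,8]).
  j=8: F[0,1] (req ∧ ack) — fails (none in [8,9]).
No j in the window works → until fails.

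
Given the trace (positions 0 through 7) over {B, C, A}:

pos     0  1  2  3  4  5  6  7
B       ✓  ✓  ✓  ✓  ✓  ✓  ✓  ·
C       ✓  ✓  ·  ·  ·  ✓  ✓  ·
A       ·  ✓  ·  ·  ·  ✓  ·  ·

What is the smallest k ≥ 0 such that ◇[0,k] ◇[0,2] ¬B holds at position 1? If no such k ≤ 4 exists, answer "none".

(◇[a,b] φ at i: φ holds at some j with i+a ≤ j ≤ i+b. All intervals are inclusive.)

Scan j = 1,2,… for ◇[0,2] ¬B:
  j=1: fails
  j=2: fails
  j=3: fails
  j=4: fails
  j=5: holds
First hit at j=5, so smallest k = 5-1 = 4.

4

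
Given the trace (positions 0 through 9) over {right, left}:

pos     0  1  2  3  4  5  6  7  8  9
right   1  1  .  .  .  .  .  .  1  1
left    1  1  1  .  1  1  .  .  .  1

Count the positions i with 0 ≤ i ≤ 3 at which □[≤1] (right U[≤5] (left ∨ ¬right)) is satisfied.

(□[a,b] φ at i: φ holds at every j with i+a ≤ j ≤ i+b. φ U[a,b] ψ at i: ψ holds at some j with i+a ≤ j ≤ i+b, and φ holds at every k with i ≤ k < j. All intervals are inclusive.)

Evaluate at each i in [0,3]:
  i=0: ✓ (all of [0,1])
  i=1: ✓ (all of [1,2])
  i=2: ✓ (all of [2,3])
  i=3: ✓ (all of [3,4])
Positions where it holds: {0, 1, 2, 3} → 4.

4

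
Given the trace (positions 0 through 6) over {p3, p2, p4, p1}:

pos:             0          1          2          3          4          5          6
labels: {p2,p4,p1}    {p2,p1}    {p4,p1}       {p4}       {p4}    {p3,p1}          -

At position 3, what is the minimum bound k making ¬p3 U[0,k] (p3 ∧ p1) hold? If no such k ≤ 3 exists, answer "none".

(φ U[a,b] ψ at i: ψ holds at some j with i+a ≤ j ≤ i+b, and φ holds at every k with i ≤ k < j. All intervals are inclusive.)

Need earliest j ≥ 3 with (p3 ∧ p1), and ¬p3 at every k in [3,j-1].
  j=3: rhs fails.
  j=4: rhs fails.
  j=5: rhs holds; lhs holds on [3,4]. k = 2.

2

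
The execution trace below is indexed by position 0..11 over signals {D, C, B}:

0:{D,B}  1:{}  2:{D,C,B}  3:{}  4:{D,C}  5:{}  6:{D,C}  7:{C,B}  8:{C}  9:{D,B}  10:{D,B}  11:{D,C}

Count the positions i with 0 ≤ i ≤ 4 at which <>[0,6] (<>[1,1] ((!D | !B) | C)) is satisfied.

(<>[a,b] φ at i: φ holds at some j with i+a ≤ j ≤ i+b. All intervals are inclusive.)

5

Evaluate at each i in [0,4]:
  i=0: ✓ (witness j=0)
  i=1: ✓ (witness j=1)
  i=2: ✓ (witness j=2)
  i=3: ✓ (witness j=3)
  i=4: ✓ (witness j=4)
Positions where it holds: {0, 1, 2, 3, 4} → 5.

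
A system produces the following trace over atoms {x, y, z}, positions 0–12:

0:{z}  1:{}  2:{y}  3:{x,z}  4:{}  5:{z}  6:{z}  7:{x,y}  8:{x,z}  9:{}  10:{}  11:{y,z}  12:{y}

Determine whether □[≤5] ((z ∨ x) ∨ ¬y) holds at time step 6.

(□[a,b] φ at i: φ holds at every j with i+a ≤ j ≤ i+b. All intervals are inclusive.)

True

Check ((z ∨ x) ∨ ¬y) at every j in [6,11]:
  j=6: true
  j=7: true
  j=8: true
  j=9: true
  j=10: true
  j=11: true
All positions satisfy it → formula holds.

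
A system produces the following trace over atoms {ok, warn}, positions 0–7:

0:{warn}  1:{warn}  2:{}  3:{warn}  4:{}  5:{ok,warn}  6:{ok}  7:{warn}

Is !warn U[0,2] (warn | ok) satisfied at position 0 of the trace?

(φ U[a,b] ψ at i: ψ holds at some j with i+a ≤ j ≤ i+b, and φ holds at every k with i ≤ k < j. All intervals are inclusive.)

Need some j in [0,2] with (warn | ok), and !warn at every k in [0,j-1].
  j=0: (warn | ok) holds; no prefix to check → satisfied.

True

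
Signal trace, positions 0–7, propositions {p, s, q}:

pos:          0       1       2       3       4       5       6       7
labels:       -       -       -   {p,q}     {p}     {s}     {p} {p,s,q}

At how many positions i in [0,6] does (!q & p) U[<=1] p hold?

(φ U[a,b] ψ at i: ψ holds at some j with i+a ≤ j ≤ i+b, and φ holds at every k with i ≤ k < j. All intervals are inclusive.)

3

Evaluate at each i in [0,6]:
  i=0: ✗ (no rhs in [0,1])
  i=1: ✗ (no rhs in [1,2])
  i=2: ✗ (lhs fails at k=2 before rhs at j=3)
  i=3: ✓ (rhs at j=3)
  i=4: ✓ (rhs at j=4)
  i=5: ✗ (lhs fails at k=5 before rhs at j=6)
  i=6: ✓ (rhs at j=6)
Positions where it holds: {3, 4, 6} → 3.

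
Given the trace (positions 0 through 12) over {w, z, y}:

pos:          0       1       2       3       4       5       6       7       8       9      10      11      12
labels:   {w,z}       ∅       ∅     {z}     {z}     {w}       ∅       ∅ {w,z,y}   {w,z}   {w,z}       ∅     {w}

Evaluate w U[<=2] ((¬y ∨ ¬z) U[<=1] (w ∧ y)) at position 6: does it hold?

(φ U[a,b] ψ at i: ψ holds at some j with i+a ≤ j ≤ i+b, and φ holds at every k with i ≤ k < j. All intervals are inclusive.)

No

Need some j in [6,8] with ((¬y ∨ ¬z) U[<=1] (w ∧ y)), and w at every k in [6,j-1].
  j=6: ((¬y ∨ ¬z) U[<=1] (w ∧ y)) — fails.
  j=7: ((¬y ∨ ¬z) U[<=1] (w ∧ y)) holds, but w fails at k=6 → not this j.
  j=8: ((¬y ∨ ¬z) U[<=1] (w ∧ y)) holds, but w fails at k=6 → not this j.
No j in the window works → until fails.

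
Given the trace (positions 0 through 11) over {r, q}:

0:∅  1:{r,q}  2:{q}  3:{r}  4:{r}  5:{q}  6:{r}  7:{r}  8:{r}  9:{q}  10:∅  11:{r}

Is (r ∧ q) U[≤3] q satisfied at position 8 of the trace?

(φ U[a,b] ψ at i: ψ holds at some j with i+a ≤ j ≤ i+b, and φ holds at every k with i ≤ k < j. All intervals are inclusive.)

Does not hold

Need some j in [8,11] with q, and (r ∧ q) at every k in [8,j-1].
  j=8: q false.
  j=9: q holds, but (r ∧ q) fails at k=8 → not this j.
  j=10: q false.
  j=11: q false.
No j in the window works → until fails.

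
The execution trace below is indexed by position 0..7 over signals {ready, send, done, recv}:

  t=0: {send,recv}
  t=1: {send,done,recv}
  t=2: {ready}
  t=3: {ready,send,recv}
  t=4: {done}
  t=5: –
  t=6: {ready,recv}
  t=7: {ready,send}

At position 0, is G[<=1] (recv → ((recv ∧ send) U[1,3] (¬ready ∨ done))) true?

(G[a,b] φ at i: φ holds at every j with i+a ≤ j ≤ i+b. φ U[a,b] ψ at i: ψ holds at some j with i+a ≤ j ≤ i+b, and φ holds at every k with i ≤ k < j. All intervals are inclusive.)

Check (recv → ((recv ∧ send) U[1,3] (¬ready ∨ done))) at every j in [0,1]:
  j=0: antecedent true; consequent holds → ✓
  j=1: antecedent true; consequent fails → ✗
Fails at j=1 → formula fails.

No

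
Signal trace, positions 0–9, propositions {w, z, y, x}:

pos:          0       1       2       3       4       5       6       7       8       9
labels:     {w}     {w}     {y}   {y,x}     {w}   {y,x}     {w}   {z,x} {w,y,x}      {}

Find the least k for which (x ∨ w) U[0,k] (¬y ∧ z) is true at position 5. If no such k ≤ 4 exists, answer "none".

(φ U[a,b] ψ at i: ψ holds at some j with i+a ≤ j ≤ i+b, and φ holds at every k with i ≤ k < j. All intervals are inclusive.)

2

Need earliest j ≥ 5 with (¬y ∧ z), and (x ∨ w) at every k in [5,j-1].
  j=5: rhs fails.
  j=6: rhs fails.
  j=7: rhs holds; lhs holds on [5,6]. k = 2.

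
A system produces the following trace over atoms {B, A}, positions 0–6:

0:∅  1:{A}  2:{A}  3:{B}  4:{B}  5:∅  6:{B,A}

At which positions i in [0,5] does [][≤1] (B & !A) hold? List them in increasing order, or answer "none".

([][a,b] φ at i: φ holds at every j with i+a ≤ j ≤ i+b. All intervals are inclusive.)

Evaluate at each i in [0,5]:
  i=0: ✗ (fails at j=0)
  i=1: ✗ (fails at j=1)
  i=2: ✗ (fails at j=2)
  i=3: ✓ (all of [3,4])
  i=4: ✗ (fails at j=5)
  i=5: ✗ (fails at j=5)

3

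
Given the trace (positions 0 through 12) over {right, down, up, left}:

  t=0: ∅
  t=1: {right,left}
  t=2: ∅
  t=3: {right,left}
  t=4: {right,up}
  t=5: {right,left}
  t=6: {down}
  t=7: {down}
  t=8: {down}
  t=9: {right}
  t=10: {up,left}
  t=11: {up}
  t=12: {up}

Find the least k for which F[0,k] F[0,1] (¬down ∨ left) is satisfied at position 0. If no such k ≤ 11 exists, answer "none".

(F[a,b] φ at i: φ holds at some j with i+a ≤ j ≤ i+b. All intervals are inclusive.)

Scan j = 0,1,… for F[0,1] (¬down ∨ left):
  j=0: holds
First hit at j=0, so smallest k = 0-0 = 0.

0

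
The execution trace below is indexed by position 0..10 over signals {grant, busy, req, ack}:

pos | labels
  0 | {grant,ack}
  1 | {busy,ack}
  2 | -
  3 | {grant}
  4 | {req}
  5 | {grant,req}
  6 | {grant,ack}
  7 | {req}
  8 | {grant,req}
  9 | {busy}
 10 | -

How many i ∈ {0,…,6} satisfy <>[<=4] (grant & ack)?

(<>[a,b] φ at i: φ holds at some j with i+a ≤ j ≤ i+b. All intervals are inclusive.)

Evaluate at each i in [0,6]:
  i=0: ✓ (witness j=0)
  i=1: ✗ (none in [1,5])
  i=2: ✓ (witness j=6)
  i=3: ✓ (witness j=6)
  i=4: ✓ (witness j=6)
  i=5: ✓ (witness j=6)
  i=6: ✓ (witness j=6)
Positions where it holds: {0, 2, 3, 4, 5, 6} → 6.

6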